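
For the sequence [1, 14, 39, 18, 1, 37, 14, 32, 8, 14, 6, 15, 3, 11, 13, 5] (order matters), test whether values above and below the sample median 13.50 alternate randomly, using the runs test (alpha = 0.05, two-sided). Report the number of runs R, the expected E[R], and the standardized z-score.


Step 1: Compute median = 13.50; label A = above, B = below.
Labels in order: BAAABAAABABABBBB  (n_A = 8, n_B = 8)
Step 2: Count runs R = 9.
Step 3: Under H0 (random ordering), E[R] = 2*n_A*n_B/(n_A+n_B) + 1 = 2*8*8/16 + 1 = 9.0000.
        Var[R] = 2*n_A*n_B*(2*n_A*n_B - n_A - n_B) / ((n_A+n_B)^2 * (n_A+n_B-1)) = 14336/3840 = 3.7333.
        SD[R] = 1.9322.
Step 4: R = E[R], so z = 0 with no continuity correction.
Step 5: Two-sided p-value via normal approximation = 2*(1 - Phi(|z|)) = 1.000000.
Step 6: alpha = 0.05. fail to reject H0.

R = 9, z = 0.0000, p = 1.000000, fail to reject H0.


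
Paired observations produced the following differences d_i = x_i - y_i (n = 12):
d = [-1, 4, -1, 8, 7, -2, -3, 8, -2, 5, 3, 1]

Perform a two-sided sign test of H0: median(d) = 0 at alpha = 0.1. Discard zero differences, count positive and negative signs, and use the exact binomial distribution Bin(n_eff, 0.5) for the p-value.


Step 1: Discard zero differences. Original n = 12; n_eff = number of nonzero differences = 12.
Nonzero differences (with sign): -1, +4, -1, +8, +7, -2, -3, +8, -2, +5, +3, +1
Step 2: Count signs: positive = 7, negative = 5.
Step 3: Under H0: P(positive) = 0.5, so the number of positives S ~ Bin(12, 0.5).
Step 4: Two-sided exact p-value = sum of Bin(12,0.5) probabilities at or below the observed probability = 0.774414.
Step 5: alpha = 0.1. fail to reject H0.

n_eff = 12, pos = 7, neg = 5, p = 0.774414, fail to reject H0.


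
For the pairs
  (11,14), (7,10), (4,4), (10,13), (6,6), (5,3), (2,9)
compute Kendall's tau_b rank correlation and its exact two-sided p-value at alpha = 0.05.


Step 1: Enumerate the 21 unordered pairs (i,j) with i<j and classify each by sign(x_j-x_i) * sign(y_j-y_i).
  (1,2):dx=-4,dy=-4->C; (1,3):dx=-7,dy=-10->C; (1,4):dx=-1,dy=-1->C; (1,5):dx=-5,dy=-8->C
  (1,6):dx=-6,dy=-11->C; (1,7):dx=-9,dy=-5->C; (2,3):dx=-3,dy=-6->C; (2,4):dx=+3,dy=+3->C
  (2,5):dx=-1,dy=-4->C; (2,6):dx=-2,dy=-7->C; (2,7):dx=-5,dy=-1->C; (3,4):dx=+6,dy=+9->C
  (3,5):dx=+2,dy=+2->C; (3,6):dx=+1,dy=-1->D; (3,7):dx=-2,dy=+5->D; (4,5):dx=-4,dy=-7->C
  (4,6):dx=-5,dy=-10->C; (4,7):dx=-8,dy=-4->C; (5,6):dx=-1,dy=-3->C; (5,7):dx=-4,dy=+3->D
  (6,7):dx=-3,dy=+6->D
Step 2: C = 17, D = 4, total pairs = 21.
Step 3: tau = (C - D)/(n(n-1)/2) = (17 - 4)/21 = 0.619048.
Step 4: Exact two-sided p-value (enumerate n! = 5040 permutations of y under H0): p = 0.069048.
Step 5: alpha = 0.05. fail to reject H0.

tau_b = 0.6190 (C=17, D=4), p = 0.069048, fail to reject H0.


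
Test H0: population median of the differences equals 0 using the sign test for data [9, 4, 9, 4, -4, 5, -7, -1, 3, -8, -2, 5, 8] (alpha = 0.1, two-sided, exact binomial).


Step 1: Discard zero differences. Original n = 13; n_eff = number of nonzero differences = 13.
Nonzero differences (with sign): +9, +4, +9, +4, -4, +5, -7, -1, +3, -8, -2, +5, +8
Step 2: Count signs: positive = 8, negative = 5.
Step 3: Under H0: P(positive) = 0.5, so the number of positives S ~ Bin(13, 0.5).
Step 4: Two-sided exact p-value = sum of Bin(13,0.5) probabilities at or below the observed probability = 0.581055.
Step 5: alpha = 0.1. fail to reject H0.

n_eff = 13, pos = 8, neg = 5, p = 0.581055, fail to reject H0.


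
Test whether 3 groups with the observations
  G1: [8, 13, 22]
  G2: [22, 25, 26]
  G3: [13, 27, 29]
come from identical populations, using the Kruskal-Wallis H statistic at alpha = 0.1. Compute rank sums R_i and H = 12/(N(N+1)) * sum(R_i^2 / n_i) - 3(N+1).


Step 1: Combine all N = 9 observations and assign midranks.
sorted (value, group, rank): (8,G1,1), (13,G1,2.5), (13,G3,2.5), (22,G1,4.5), (22,G2,4.5), (25,G2,6), (26,G2,7), (27,G3,8), (29,G3,9)
Step 2: Sum ranks within each group.
R_1 = 8 (n_1 = 3)
R_2 = 17.5 (n_2 = 3)
R_3 = 19.5 (n_3 = 3)
Step 3: H = 12/(N(N+1)) * sum(R_i^2/n_i) - 3(N+1)
     = 12/(9*10) * (8^2/3 + 17.5^2/3 + 19.5^2/3) - 3*10
     = 0.133333 * 250.167 - 30
     = 3.355556.
Step 4: Ties present; correction factor C = 1 - 12/(9^3 - 9) = 0.983333. Corrected H = 3.355556 / 0.983333 = 3.412429.
Step 5: Under H0, H ~ chi^2(2); p-value = 0.181552.
Step 6: alpha = 0.1. fail to reject H0.

H = 3.4124, df = 2, p = 0.181552, fail to reject H0.


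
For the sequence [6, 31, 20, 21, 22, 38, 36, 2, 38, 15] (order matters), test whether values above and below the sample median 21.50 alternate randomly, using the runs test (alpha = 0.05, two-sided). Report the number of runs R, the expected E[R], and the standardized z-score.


Step 1: Compute median = 21.50; label A = above, B = below.
Labels in order: BABBAAABAB  (n_A = 5, n_B = 5)
Step 2: Count runs R = 7.
Step 3: Under H0 (random ordering), E[R] = 2*n_A*n_B/(n_A+n_B) + 1 = 2*5*5/10 + 1 = 6.0000.
        Var[R] = 2*n_A*n_B*(2*n_A*n_B - n_A - n_B) / ((n_A+n_B)^2 * (n_A+n_B-1)) = 2000/900 = 2.2222.
        SD[R] = 1.4907.
Step 4: Continuity-corrected z = (R - 0.5 - E[R]) / SD[R] = (7 - 0.5 - 6.0000) / 1.4907 = 0.3354.
Step 5: Two-sided p-value via normal approximation = 2*(1 - Phi(|z|)) = 0.737316.
Step 6: alpha = 0.05. fail to reject H0.

R = 7, z = 0.3354, p = 0.737316, fail to reject H0.


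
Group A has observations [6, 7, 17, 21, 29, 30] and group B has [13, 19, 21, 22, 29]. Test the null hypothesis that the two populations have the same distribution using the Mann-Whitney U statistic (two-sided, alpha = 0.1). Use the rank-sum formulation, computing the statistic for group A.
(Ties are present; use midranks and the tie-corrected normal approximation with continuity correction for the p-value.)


Step 1: Combine and sort all 11 observations; assign midranks.
sorted (value, group): (6,X), (7,X), (13,Y), (17,X), (19,Y), (21,X), (21,Y), (22,Y), (29,X), (29,Y), (30,X)
ranks: 6->1, 7->2, 13->3, 17->4, 19->5, 21->6.5, 21->6.5, 22->8, 29->9.5, 29->9.5, 30->11
Step 2: Rank sum for X: R1 = 1 + 2 + 4 + 6.5 + 9.5 + 11 = 34.
Step 3: U_X = R1 - n1(n1+1)/2 = 34 - 6*7/2 = 34 - 21 = 13.
       U_Y = n1*n2 - U_X = 30 - 13 = 17.
Step 4: Ties are present, so use the tie-corrected normal approximation (with continuity correction) for the p-value.
Step 5: p-value = 0.783228; compare to alpha = 0.1. fail to reject H0.

U_X = 13, p = 0.783228, fail to reject H0 at alpha = 0.1.


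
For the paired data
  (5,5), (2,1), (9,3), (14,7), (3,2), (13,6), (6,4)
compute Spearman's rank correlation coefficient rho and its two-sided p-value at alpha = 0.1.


Step 1: Rank x and y separately (midranks; no ties here).
rank(x): 5->3, 2->1, 9->5, 14->7, 3->2, 13->6, 6->4
rank(y): 5->5, 1->1, 3->3, 7->7, 2->2, 6->6, 4->4
Step 2: d_i = R_x(i) - R_y(i); compute d_i^2.
  (3-5)^2=4, (1-1)^2=0, (5-3)^2=4, (7-7)^2=0, (2-2)^2=0, (6-6)^2=0, (4-4)^2=0
sum(d^2) = 8.
Step 3: rho = 1 - 6*8 / (7*(7^2 - 1)) = 1 - 48/336 = 0.857143.
Step 4: Under H0, t = rho * sqrt((n-2)/(1-rho^2)) = 3.7210 ~ t(5).
Step 5: Two-sided p-value from the t-distribution with 5 df = 0.013697.
Step 6: alpha = 0.1. reject H0.

rho = 0.8571, p = 0.013697, reject H0 at alpha = 0.1.


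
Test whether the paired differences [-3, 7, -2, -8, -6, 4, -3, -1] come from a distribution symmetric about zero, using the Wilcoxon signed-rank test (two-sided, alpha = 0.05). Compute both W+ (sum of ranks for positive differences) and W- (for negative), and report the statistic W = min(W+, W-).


Step 1: Drop any zero differences (none here) and take |d_i|.
|d| = [3, 7, 2, 8, 6, 4, 3, 1]
Step 2: Midrank |d_i| (ties get averaged ranks).
ranks: |3|->3.5, |7|->7, |2|->2, |8|->8, |6|->6, |4|->5, |3|->3.5, |1|->1
Step 3: Attach original signs; sum ranks with positive sign and with negative sign.
W+ = 7 + 5 = 12
W- = 3.5 + 2 + 8 + 6 + 3.5 + 1 = 24
(Check: W+ + W- = 36 should equal n(n+1)/2 = 36.)
Step 4: Test statistic W = min(W+, W-) = 12.
Step 5: Ties in |d|, so use the tie-corrected normal approximation.
        E[W] = n(n+1)/4 = 8*9/4 = 18.
        Tie groups: |d|=3 (t=2); sum(t^3 - t) = 6.
        Var[W] = n(n+1)(2n+1)/24 - sum(t^3-t)/48 = 1224/24 - 6/48 = 50.875.
        z = (W - E[W]) / sqrt(Var[W]) = (12 - 18) / 7.1327 = -0.8412.
        Two-sided p = 2*Phi(z) = 0.400236.
Step 6: alpha = 0.05. fail to reject H0.

W+ = 12, W- = 24, W = min = 12, p = 0.400236, fail to reject H0.


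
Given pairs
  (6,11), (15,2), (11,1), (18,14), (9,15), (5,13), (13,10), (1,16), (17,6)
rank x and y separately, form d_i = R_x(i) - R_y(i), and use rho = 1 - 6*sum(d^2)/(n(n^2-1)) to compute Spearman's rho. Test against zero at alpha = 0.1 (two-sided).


Step 1: Rank x and y separately (midranks; no ties here).
rank(x): 6->3, 15->7, 11->5, 18->9, 9->4, 5->2, 13->6, 1->1, 17->8
rank(y): 11->5, 2->2, 1->1, 14->7, 15->8, 13->6, 10->4, 16->9, 6->3
Step 2: d_i = R_x(i) - R_y(i); compute d_i^2.
  (3-5)^2=4, (7-2)^2=25, (5-1)^2=16, (9-7)^2=4, (4-8)^2=16, (2-6)^2=16, (6-4)^2=4, (1-9)^2=64, (8-3)^2=25
sum(d^2) = 174.
Step 3: rho = 1 - 6*174 / (9*(9^2 - 1)) = 1 - 1044/720 = -0.450000.
Step 4: Under H0, t = rho * sqrt((n-2)/(1-rho^2)) = -1.3332 ~ t(7).
Step 5: Two-sided p-value from the t-distribution with 7 df = 0.224216.
Step 6: alpha = 0.1. fail to reject H0.

rho = -0.4500, p = 0.224216, fail to reject H0 at alpha = 0.1.


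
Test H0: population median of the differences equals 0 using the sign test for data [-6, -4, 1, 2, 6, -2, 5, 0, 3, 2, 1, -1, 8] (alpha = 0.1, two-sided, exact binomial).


Step 1: Discard zero differences. Original n = 13; n_eff = number of nonzero differences = 12.
Nonzero differences (with sign): -6, -4, +1, +2, +6, -2, +5, +3, +2, +1, -1, +8
Step 2: Count signs: positive = 8, negative = 4.
Step 3: Under H0: P(positive) = 0.5, so the number of positives S ~ Bin(12, 0.5).
Step 4: Two-sided exact p-value = sum of Bin(12,0.5) probabilities at or below the observed probability = 0.387695.
Step 5: alpha = 0.1. fail to reject H0.

n_eff = 12, pos = 8, neg = 4, p = 0.387695, fail to reject H0.


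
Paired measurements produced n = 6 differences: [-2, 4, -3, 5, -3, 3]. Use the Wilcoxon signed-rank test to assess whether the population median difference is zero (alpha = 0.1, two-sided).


Step 1: Drop any zero differences (none here) and take |d_i|.
|d| = [2, 4, 3, 5, 3, 3]
Step 2: Midrank |d_i| (ties get averaged ranks).
ranks: |2|->1, |4|->5, |3|->3, |5|->6, |3|->3, |3|->3
Step 3: Attach original signs; sum ranks with positive sign and with negative sign.
W+ = 5 + 6 + 3 = 14
W- = 1 + 3 + 3 = 7
(Check: W+ + W- = 21 should equal n(n+1)/2 = 21.)
Step 4: Test statistic W = min(W+, W-) = 7.
Step 5: Ties in |d|, so use the tie-corrected normal approximation.
        E[W] = n(n+1)/4 = 6*7/4 = 10.5.
        Tie groups: |d|=3 (t=3); sum(t^3 - t) = 24.
        Var[W] = n(n+1)(2n+1)/24 - sum(t^3-t)/48 = 546/24 - 24/48 = 22.25.
        z = (W - E[W]) / sqrt(Var[W]) = (7 - 10.5) / 4.7170 = -0.7420.
        Two-sided p = 2*Phi(z) = 0.458088.
Step 6: alpha = 0.1. fail to reject H0.

W+ = 14, W- = 7, W = min = 7, p = 0.458088, fail to reject H0.


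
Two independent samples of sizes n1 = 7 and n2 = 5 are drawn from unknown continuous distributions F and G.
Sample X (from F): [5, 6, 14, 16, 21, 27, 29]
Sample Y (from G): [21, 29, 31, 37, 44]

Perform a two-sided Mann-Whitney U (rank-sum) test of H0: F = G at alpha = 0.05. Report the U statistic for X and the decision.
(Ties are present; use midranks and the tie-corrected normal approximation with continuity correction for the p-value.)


Step 1: Combine and sort all 12 observations; assign midranks.
sorted (value, group): (5,X), (6,X), (14,X), (16,X), (21,X), (21,Y), (27,X), (29,X), (29,Y), (31,Y), (37,Y), (44,Y)
ranks: 5->1, 6->2, 14->3, 16->4, 21->5.5, 21->5.5, 27->7, 29->8.5, 29->8.5, 31->10, 37->11, 44->12
Step 2: Rank sum for X: R1 = 1 + 2 + 3 + 4 + 5.5 + 7 + 8.5 = 31.
Step 3: U_X = R1 - n1(n1+1)/2 = 31 - 7*8/2 = 31 - 28 = 3.
       U_Y = n1*n2 - U_X = 35 - 3 = 32.
Step 4: Ties are present, so use the tie-corrected normal approximation (with continuity correction) for the p-value.
Step 5: p-value = 0.022514; compare to alpha = 0.05. reject H0.

U_X = 3, p = 0.022514, reject H0 at alpha = 0.05.


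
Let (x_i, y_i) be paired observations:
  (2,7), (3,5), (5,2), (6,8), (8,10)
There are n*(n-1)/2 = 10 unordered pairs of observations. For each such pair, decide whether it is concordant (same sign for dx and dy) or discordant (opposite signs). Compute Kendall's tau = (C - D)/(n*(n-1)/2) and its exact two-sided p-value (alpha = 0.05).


Step 1: Enumerate the 10 unordered pairs (i,j) with i<j and classify each by sign(x_j-x_i) * sign(y_j-y_i).
  (1,2):dx=+1,dy=-2->D; (1,3):dx=+3,dy=-5->D; (1,4):dx=+4,dy=+1->C; (1,5):dx=+6,dy=+3->C
  (2,3):dx=+2,dy=-3->D; (2,4):dx=+3,dy=+3->C; (2,5):dx=+5,dy=+5->C; (3,4):dx=+1,dy=+6->C
  (3,5):dx=+3,dy=+8->C; (4,5):dx=+2,dy=+2->C
Step 2: C = 7, D = 3, total pairs = 10.
Step 3: tau = (C - D)/(n(n-1)/2) = (7 - 3)/10 = 0.400000.
Step 4: Exact two-sided p-value (enumerate n! = 120 permutations of y under H0): p = 0.483333.
Step 5: alpha = 0.05. fail to reject H0.

tau_b = 0.4000 (C=7, D=3), p = 0.483333, fail to reject H0.


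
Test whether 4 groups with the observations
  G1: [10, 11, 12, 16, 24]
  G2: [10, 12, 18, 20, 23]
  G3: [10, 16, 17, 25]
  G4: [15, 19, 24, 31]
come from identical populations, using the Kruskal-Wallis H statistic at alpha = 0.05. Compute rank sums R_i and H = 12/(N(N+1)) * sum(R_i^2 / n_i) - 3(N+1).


Step 1: Combine all N = 18 observations and assign midranks.
sorted (value, group, rank): (10,G1,2), (10,G2,2), (10,G3,2), (11,G1,4), (12,G1,5.5), (12,G2,5.5), (15,G4,7), (16,G1,8.5), (16,G3,8.5), (17,G3,10), (18,G2,11), (19,G4,12), (20,G2,13), (23,G2,14), (24,G1,15.5), (24,G4,15.5), (25,G3,17), (31,G4,18)
Step 2: Sum ranks within each group.
R_1 = 35.5 (n_1 = 5)
R_2 = 45.5 (n_2 = 5)
R_3 = 37.5 (n_3 = 4)
R_4 = 52.5 (n_4 = 4)
Step 3: H = 12/(N(N+1)) * sum(R_i^2/n_i) - 3(N+1)
     = 12/(18*19) * (35.5^2/5 + 45.5^2/5 + 37.5^2/4 + 52.5^2/4) - 3*19
     = 0.035088 * 1706.72 - 57
     = 2.885088.
Step 4: Ties present; correction factor C = 1 - 42/(18^3 - 18) = 0.992776. Corrected H = 2.885088 / 0.992776 = 2.906081.
Step 5: Under H0, H ~ chi^2(3); p-value = 0.406333.
Step 6: alpha = 0.05. fail to reject H0.

H = 2.9061, df = 3, p = 0.406333, fail to reject H0.


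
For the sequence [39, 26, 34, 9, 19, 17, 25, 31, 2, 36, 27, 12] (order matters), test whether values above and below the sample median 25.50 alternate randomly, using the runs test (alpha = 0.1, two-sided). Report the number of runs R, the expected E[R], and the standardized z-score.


Step 1: Compute median = 25.50; label A = above, B = below.
Labels in order: AAABBBBABAAB  (n_A = 6, n_B = 6)
Step 2: Count runs R = 6.
Step 3: Under H0 (random ordering), E[R] = 2*n_A*n_B/(n_A+n_B) + 1 = 2*6*6/12 + 1 = 7.0000.
        Var[R] = 2*n_A*n_B*(2*n_A*n_B - n_A - n_B) / ((n_A+n_B)^2 * (n_A+n_B-1)) = 4320/1584 = 2.7273.
        SD[R] = 1.6514.
Step 4: Continuity-corrected z = (R + 0.5 - E[R]) / SD[R] = (6 + 0.5 - 7.0000) / 1.6514 = -0.3028.
Step 5: Two-sided p-value via normal approximation = 2*(1 - Phi(|z|)) = 0.762069.
Step 6: alpha = 0.1. fail to reject H0.

R = 6, z = -0.3028, p = 0.762069, fail to reject H0.


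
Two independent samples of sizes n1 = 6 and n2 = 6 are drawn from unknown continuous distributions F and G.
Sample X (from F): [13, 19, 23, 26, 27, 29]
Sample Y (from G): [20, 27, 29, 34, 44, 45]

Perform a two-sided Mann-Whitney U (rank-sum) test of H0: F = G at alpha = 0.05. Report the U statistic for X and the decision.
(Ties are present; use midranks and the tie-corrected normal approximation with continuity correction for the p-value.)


Step 1: Combine and sort all 12 observations; assign midranks.
sorted (value, group): (13,X), (19,X), (20,Y), (23,X), (26,X), (27,X), (27,Y), (29,X), (29,Y), (34,Y), (44,Y), (45,Y)
ranks: 13->1, 19->2, 20->3, 23->4, 26->5, 27->6.5, 27->6.5, 29->8.5, 29->8.5, 34->10, 44->11, 45->12
Step 2: Rank sum for X: R1 = 1 + 2 + 4 + 5 + 6.5 + 8.5 = 27.
Step 3: U_X = R1 - n1(n1+1)/2 = 27 - 6*7/2 = 27 - 21 = 6.
       U_Y = n1*n2 - U_X = 36 - 6 = 30.
Step 4: Ties are present, so use the tie-corrected normal approximation (with continuity correction) for the p-value.
Step 5: p-value = 0.064610; compare to alpha = 0.05. fail to reject H0.

U_X = 6, p = 0.064610, fail to reject H0 at alpha = 0.05.


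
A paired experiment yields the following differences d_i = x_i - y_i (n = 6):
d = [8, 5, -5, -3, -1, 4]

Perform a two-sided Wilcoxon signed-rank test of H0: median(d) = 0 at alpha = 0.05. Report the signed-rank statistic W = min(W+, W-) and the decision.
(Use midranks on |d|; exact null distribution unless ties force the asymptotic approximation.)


Step 1: Drop any zero differences (none here) and take |d_i|.
|d| = [8, 5, 5, 3, 1, 4]
Step 2: Midrank |d_i| (ties get averaged ranks).
ranks: |8|->6, |5|->4.5, |5|->4.5, |3|->2, |1|->1, |4|->3
Step 3: Attach original signs; sum ranks with positive sign and with negative sign.
W+ = 6 + 4.5 + 3 = 13.5
W- = 4.5 + 2 + 1 = 7.5
(Check: W+ + W- = 21 should equal n(n+1)/2 = 21.)
Step 4: Test statistic W = min(W+, W-) = 7.5.
Step 5: Ties in |d|, so use the tie-corrected normal approximation.
        E[W] = n(n+1)/4 = 6*7/4 = 10.5.
        Tie groups: |d|=5 (t=2); sum(t^3 - t) = 6.
        Var[W] = n(n+1)(2n+1)/24 - sum(t^3-t)/48 = 546/24 - 6/48 = 22.625.
        z = (W - E[W]) / sqrt(Var[W]) = (7.5 - 10.5) / 4.7566 = -0.6307.
        Two-sided p = 2*Phi(z) = 0.528233.
Step 6: alpha = 0.05. fail to reject H0.

W+ = 13.5, W- = 7.5, W = min = 7.5, p = 0.528233, fail to reject H0.


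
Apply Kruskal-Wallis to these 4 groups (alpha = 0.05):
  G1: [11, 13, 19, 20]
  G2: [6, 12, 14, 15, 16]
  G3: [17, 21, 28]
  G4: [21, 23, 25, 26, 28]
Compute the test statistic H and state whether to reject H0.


Step 1: Combine all N = 17 observations and assign midranks.
sorted (value, group, rank): (6,G2,1), (11,G1,2), (12,G2,3), (13,G1,4), (14,G2,5), (15,G2,6), (16,G2,7), (17,G3,8), (19,G1,9), (20,G1,10), (21,G3,11.5), (21,G4,11.5), (23,G4,13), (25,G4,14), (26,G4,15), (28,G3,16.5), (28,G4,16.5)
Step 2: Sum ranks within each group.
R_1 = 25 (n_1 = 4)
R_2 = 22 (n_2 = 5)
R_3 = 36 (n_3 = 3)
R_4 = 70 (n_4 = 5)
Step 3: H = 12/(N(N+1)) * sum(R_i^2/n_i) - 3(N+1)
     = 12/(17*18) * (25^2/4 + 22^2/5 + 36^2/3 + 70^2/5) - 3*18
     = 0.039216 * 1665.05 - 54
     = 11.296078.
Step 4: Ties present; correction factor C = 1 - 12/(17^3 - 17) = 0.997549. Corrected H = 11.296078 / 0.997549 = 11.323833.
Step 5: Under H0, H ~ chi^2(3); p-value = 0.010098.
Step 6: alpha = 0.05. reject H0.

H = 11.3238, df = 3, p = 0.010098, reject H0.


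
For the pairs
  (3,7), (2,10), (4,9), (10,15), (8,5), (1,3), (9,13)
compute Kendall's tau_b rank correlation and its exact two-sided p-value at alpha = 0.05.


Step 1: Enumerate the 21 unordered pairs (i,j) with i<j and classify each by sign(x_j-x_i) * sign(y_j-y_i).
  (1,2):dx=-1,dy=+3->D; (1,3):dx=+1,dy=+2->C; (1,4):dx=+7,dy=+8->C; (1,5):dx=+5,dy=-2->D
  (1,6):dx=-2,dy=-4->C; (1,7):dx=+6,dy=+6->C; (2,3):dx=+2,dy=-1->D; (2,4):dx=+8,dy=+5->C
  (2,5):dx=+6,dy=-5->D; (2,6):dx=-1,dy=-7->C; (2,7):dx=+7,dy=+3->C; (3,4):dx=+6,dy=+6->C
  (3,5):dx=+4,dy=-4->D; (3,6):dx=-3,dy=-6->C; (3,7):dx=+5,dy=+4->C; (4,5):dx=-2,dy=-10->C
  (4,6):dx=-9,dy=-12->C; (4,7):dx=-1,dy=-2->C; (5,6):dx=-7,dy=-2->C; (5,7):dx=+1,dy=+8->C
  (6,7):dx=+8,dy=+10->C
Step 2: C = 16, D = 5, total pairs = 21.
Step 3: tau = (C - D)/(n(n-1)/2) = (16 - 5)/21 = 0.523810.
Step 4: Exact two-sided p-value (enumerate n! = 5040 permutations of y under H0): p = 0.136111.
Step 5: alpha = 0.05. fail to reject H0.

tau_b = 0.5238 (C=16, D=5), p = 0.136111, fail to reject H0.


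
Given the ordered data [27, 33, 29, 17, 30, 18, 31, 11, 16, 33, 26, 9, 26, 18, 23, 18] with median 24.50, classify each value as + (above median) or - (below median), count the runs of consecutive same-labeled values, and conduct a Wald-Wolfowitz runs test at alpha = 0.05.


Step 1: Compute median = 24.50; label A = above, B = below.
Labels in order: AAABABABBAABABBB  (n_A = 8, n_B = 8)
Step 2: Count runs R = 10.
Step 3: Under H0 (random ordering), E[R] = 2*n_A*n_B/(n_A+n_B) + 1 = 2*8*8/16 + 1 = 9.0000.
        Var[R] = 2*n_A*n_B*(2*n_A*n_B - n_A - n_B) / ((n_A+n_B)^2 * (n_A+n_B-1)) = 14336/3840 = 3.7333.
        SD[R] = 1.9322.
Step 4: Continuity-corrected z = (R - 0.5 - E[R]) / SD[R] = (10 - 0.5 - 9.0000) / 1.9322 = 0.2588.
Step 5: Two-sided p-value via normal approximation = 2*(1 - Phi(|z|)) = 0.795809.
Step 6: alpha = 0.05. fail to reject H0.

R = 10, z = 0.2588, p = 0.795809, fail to reject H0.


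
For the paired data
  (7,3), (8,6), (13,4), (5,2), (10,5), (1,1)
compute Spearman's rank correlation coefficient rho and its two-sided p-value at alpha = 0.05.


Step 1: Rank x and y separately (midranks; no ties here).
rank(x): 7->3, 8->4, 13->6, 5->2, 10->5, 1->1
rank(y): 3->3, 6->6, 4->4, 2->2, 5->5, 1->1
Step 2: d_i = R_x(i) - R_y(i); compute d_i^2.
  (3-3)^2=0, (4-6)^2=4, (6-4)^2=4, (2-2)^2=0, (5-5)^2=0, (1-1)^2=0
sum(d^2) = 8.
Step 3: rho = 1 - 6*8 / (6*(6^2 - 1)) = 1 - 48/210 = 0.771429.
Step 4: Under H0, t = rho * sqrt((n-2)/(1-rho^2)) = 2.4247 ~ t(4).
Step 5: Two-sided p-value from the t-distribution with 4 df = 0.072397.
Step 6: alpha = 0.05. fail to reject H0.

rho = 0.7714, p = 0.072397, fail to reject H0 at alpha = 0.05.


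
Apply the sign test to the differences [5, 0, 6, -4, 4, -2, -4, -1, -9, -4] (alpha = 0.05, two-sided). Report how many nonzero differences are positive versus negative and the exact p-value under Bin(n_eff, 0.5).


Step 1: Discard zero differences. Original n = 10; n_eff = number of nonzero differences = 9.
Nonzero differences (with sign): +5, +6, -4, +4, -2, -4, -1, -9, -4
Step 2: Count signs: positive = 3, negative = 6.
Step 3: Under H0: P(positive) = 0.5, so the number of positives S ~ Bin(9, 0.5).
Step 4: Two-sided exact p-value = sum of Bin(9,0.5) probabilities at or below the observed probability = 0.507812.
Step 5: alpha = 0.05. fail to reject H0.

n_eff = 9, pos = 3, neg = 6, p = 0.507812, fail to reject H0.


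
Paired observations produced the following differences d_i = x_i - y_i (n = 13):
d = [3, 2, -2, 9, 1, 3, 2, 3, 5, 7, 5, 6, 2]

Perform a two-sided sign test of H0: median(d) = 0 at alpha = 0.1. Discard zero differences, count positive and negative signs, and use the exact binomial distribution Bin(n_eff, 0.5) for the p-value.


Step 1: Discard zero differences. Original n = 13; n_eff = number of nonzero differences = 13.
Nonzero differences (with sign): +3, +2, -2, +9, +1, +3, +2, +3, +5, +7, +5, +6, +2
Step 2: Count signs: positive = 12, negative = 1.
Step 3: Under H0: P(positive) = 0.5, so the number of positives S ~ Bin(13, 0.5).
Step 4: Two-sided exact p-value = sum of Bin(13,0.5) probabilities at or below the observed probability = 0.003418.
Step 5: alpha = 0.1. reject H0.

n_eff = 13, pos = 12, neg = 1, p = 0.003418, reject H0.


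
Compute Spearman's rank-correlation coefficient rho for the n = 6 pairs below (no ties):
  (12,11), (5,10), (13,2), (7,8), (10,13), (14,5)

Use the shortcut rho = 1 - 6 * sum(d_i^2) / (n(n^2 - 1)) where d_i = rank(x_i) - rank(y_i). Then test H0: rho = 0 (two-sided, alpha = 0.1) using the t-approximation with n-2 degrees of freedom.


Step 1: Rank x and y separately (midranks; no ties here).
rank(x): 12->4, 5->1, 13->5, 7->2, 10->3, 14->6
rank(y): 11->5, 10->4, 2->1, 8->3, 13->6, 5->2
Step 2: d_i = R_x(i) - R_y(i); compute d_i^2.
  (4-5)^2=1, (1-4)^2=9, (5-1)^2=16, (2-3)^2=1, (3-6)^2=9, (6-2)^2=16
sum(d^2) = 52.
Step 3: rho = 1 - 6*52 / (6*(6^2 - 1)) = 1 - 312/210 = -0.485714.
Step 4: Under H0, t = rho * sqrt((n-2)/(1-rho^2)) = -1.1113 ~ t(4).
Step 5: Two-sided p-value from the t-distribution with 4 df = 0.328723.
Step 6: alpha = 0.1. fail to reject H0.

rho = -0.4857, p = 0.328723, fail to reject H0 at alpha = 0.1.


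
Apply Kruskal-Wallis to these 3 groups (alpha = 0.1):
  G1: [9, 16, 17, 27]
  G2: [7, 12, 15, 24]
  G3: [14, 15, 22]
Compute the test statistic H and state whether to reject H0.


Step 1: Combine all N = 11 observations and assign midranks.
sorted (value, group, rank): (7,G2,1), (9,G1,2), (12,G2,3), (14,G3,4), (15,G2,5.5), (15,G3,5.5), (16,G1,7), (17,G1,8), (22,G3,9), (24,G2,10), (27,G1,11)
Step 2: Sum ranks within each group.
R_1 = 28 (n_1 = 4)
R_2 = 19.5 (n_2 = 4)
R_3 = 18.5 (n_3 = 3)
Step 3: H = 12/(N(N+1)) * sum(R_i^2/n_i) - 3(N+1)
     = 12/(11*12) * (28^2/4 + 19.5^2/4 + 18.5^2/3) - 3*12
     = 0.090909 * 405.146 - 36
     = 0.831439.
Step 4: Ties present; correction factor C = 1 - 6/(11^3 - 11) = 0.995455. Corrected H = 0.831439 / 0.995455 = 0.835236.
Step 5: Under H0, H ~ chi^2(2); p-value = 0.658614.
Step 6: alpha = 0.1. fail to reject H0.

H = 0.8352, df = 2, p = 0.658614, fail to reject H0.


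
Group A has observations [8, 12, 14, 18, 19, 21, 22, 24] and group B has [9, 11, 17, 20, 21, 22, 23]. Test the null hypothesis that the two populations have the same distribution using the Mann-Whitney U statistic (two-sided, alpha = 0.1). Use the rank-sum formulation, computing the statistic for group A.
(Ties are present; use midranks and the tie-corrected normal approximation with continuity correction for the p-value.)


Step 1: Combine and sort all 15 observations; assign midranks.
sorted (value, group): (8,X), (9,Y), (11,Y), (12,X), (14,X), (17,Y), (18,X), (19,X), (20,Y), (21,X), (21,Y), (22,X), (22,Y), (23,Y), (24,X)
ranks: 8->1, 9->2, 11->3, 12->4, 14->5, 17->6, 18->7, 19->8, 20->9, 21->10.5, 21->10.5, 22->12.5, 22->12.5, 23->14, 24->15
Step 2: Rank sum for X: R1 = 1 + 4 + 5 + 7 + 8 + 10.5 + 12.5 + 15 = 63.
Step 3: U_X = R1 - n1(n1+1)/2 = 63 - 8*9/2 = 63 - 36 = 27.
       U_Y = n1*n2 - U_X = 56 - 27 = 29.
Step 4: Ties are present, so use the tie-corrected normal approximation (with continuity correction) for the p-value.
Step 5: p-value = 0.953775; compare to alpha = 0.1. fail to reject H0.

U_X = 27, p = 0.953775, fail to reject H0 at alpha = 0.1.


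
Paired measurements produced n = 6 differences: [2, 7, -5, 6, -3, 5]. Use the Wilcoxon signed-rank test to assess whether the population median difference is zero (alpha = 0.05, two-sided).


Step 1: Drop any zero differences (none here) and take |d_i|.
|d| = [2, 7, 5, 6, 3, 5]
Step 2: Midrank |d_i| (ties get averaged ranks).
ranks: |2|->1, |7|->6, |5|->3.5, |6|->5, |3|->2, |5|->3.5
Step 3: Attach original signs; sum ranks with positive sign and with negative sign.
W+ = 1 + 6 + 5 + 3.5 = 15.5
W- = 3.5 + 2 = 5.5
(Check: W+ + W- = 21 should equal n(n+1)/2 = 21.)
Step 4: Test statistic W = min(W+, W-) = 5.5.
Step 5: Ties in |d|, so use the tie-corrected normal approximation.
        E[W] = n(n+1)/4 = 6*7/4 = 10.5.
        Tie groups: |d|=5 (t=2); sum(t^3 - t) = 6.
        Var[W] = n(n+1)(2n+1)/24 - sum(t^3-t)/48 = 546/24 - 6/48 = 22.625.
        z = (W - E[W]) / sqrt(Var[W]) = (5.5 - 10.5) / 4.7566 = -1.0512.
        Two-sided p = 2*Phi(z) = 0.293177.
Step 6: alpha = 0.05. fail to reject H0.

W+ = 15.5, W- = 5.5, W = min = 5.5, p = 0.293177, fail to reject H0.


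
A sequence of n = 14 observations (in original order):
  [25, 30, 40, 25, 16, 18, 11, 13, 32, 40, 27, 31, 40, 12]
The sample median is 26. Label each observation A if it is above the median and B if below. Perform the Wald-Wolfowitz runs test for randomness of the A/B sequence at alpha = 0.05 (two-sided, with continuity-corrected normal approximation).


Step 1: Compute median = 26; label A = above, B = below.
Labels in order: BAABBBBBAAAAAB  (n_A = 7, n_B = 7)
Step 2: Count runs R = 5.
Step 3: Under H0 (random ordering), E[R] = 2*n_A*n_B/(n_A+n_B) + 1 = 2*7*7/14 + 1 = 8.0000.
        Var[R] = 2*n_A*n_B*(2*n_A*n_B - n_A - n_B) / ((n_A+n_B)^2 * (n_A+n_B-1)) = 8232/2548 = 3.2308.
        SD[R] = 1.7974.
Step 4: Continuity-corrected z = (R + 0.5 - E[R]) / SD[R] = (5 + 0.5 - 8.0000) / 1.7974 = -1.3909.
Step 5: Two-sided p-value via normal approximation = 2*(1 - Phi(|z|)) = 0.164264.
Step 6: alpha = 0.05. fail to reject H0.

R = 5, z = -1.3909, p = 0.164264, fail to reject H0.


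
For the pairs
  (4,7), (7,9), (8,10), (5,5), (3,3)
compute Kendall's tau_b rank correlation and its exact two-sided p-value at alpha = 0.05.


Step 1: Enumerate the 10 unordered pairs (i,j) with i<j and classify each by sign(x_j-x_i) * sign(y_j-y_i).
  (1,2):dx=+3,dy=+2->C; (1,3):dx=+4,dy=+3->C; (1,4):dx=+1,dy=-2->D; (1,5):dx=-1,dy=-4->C
  (2,3):dx=+1,dy=+1->C; (2,4):dx=-2,dy=-4->C; (2,5):dx=-4,dy=-6->C; (3,4):dx=-3,dy=-5->C
  (3,5):dx=-5,dy=-7->C; (4,5):dx=-2,dy=-2->C
Step 2: C = 9, D = 1, total pairs = 10.
Step 3: tau = (C - D)/(n(n-1)/2) = (9 - 1)/10 = 0.800000.
Step 4: Exact two-sided p-value (enumerate n! = 120 permutations of y under H0): p = 0.083333.
Step 5: alpha = 0.05. fail to reject H0.

tau_b = 0.8000 (C=9, D=1), p = 0.083333, fail to reject H0.


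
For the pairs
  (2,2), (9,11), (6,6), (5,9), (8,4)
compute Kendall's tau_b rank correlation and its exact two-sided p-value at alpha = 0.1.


Step 1: Enumerate the 10 unordered pairs (i,j) with i<j and classify each by sign(x_j-x_i) * sign(y_j-y_i).
  (1,2):dx=+7,dy=+9->C; (1,3):dx=+4,dy=+4->C; (1,4):dx=+3,dy=+7->C; (1,5):dx=+6,dy=+2->C
  (2,3):dx=-3,dy=-5->C; (2,4):dx=-4,dy=-2->C; (2,5):dx=-1,dy=-7->C; (3,4):dx=-1,dy=+3->D
  (3,5):dx=+2,dy=-2->D; (4,5):dx=+3,dy=-5->D
Step 2: C = 7, D = 3, total pairs = 10.
Step 3: tau = (C - D)/(n(n-1)/2) = (7 - 3)/10 = 0.400000.
Step 4: Exact two-sided p-value (enumerate n! = 120 permutations of y under H0): p = 0.483333.
Step 5: alpha = 0.1. fail to reject H0.

tau_b = 0.4000 (C=7, D=3), p = 0.483333, fail to reject H0.


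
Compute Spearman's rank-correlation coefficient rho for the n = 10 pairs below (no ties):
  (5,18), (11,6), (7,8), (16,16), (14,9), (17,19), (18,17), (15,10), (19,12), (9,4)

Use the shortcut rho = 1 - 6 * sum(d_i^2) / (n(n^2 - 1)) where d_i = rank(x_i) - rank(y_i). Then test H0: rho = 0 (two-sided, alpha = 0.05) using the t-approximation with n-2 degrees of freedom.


Step 1: Rank x and y separately (midranks; no ties here).
rank(x): 5->1, 11->4, 7->2, 16->7, 14->5, 17->8, 18->9, 15->6, 19->10, 9->3
rank(y): 18->9, 6->2, 8->3, 16->7, 9->4, 19->10, 17->8, 10->5, 12->6, 4->1
Step 2: d_i = R_x(i) - R_y(i); compute d_i^2.
  (1-9)^2=64, (4-2)^2=4, (2-3)^2=1, (7-7)^2=0, (5-4)^2=1, (8-10)^2=4, (9-8)^2=1, (6-5)^2=1, (10-6)^2=16, (3-1)^2=4
sum(d^2) = 96.
Step 3: rho = 1 - 6*96 / (10*(10^2 - 1)) = 1 - 576/990 = 0.418182.
Step 4: Under H0, t = rho * sqrt((n-2)/(1-rho^2)) = 1.3021 ~ t(8).
Step 5: Two-sided p-value from the t-distribution with 8 df = 0.229113.
Step 6: alpha = 0.05. fail to reject H0.

rho = 0.4182, p = 0.229113, fail to reject H0 at alpha = 0.05.


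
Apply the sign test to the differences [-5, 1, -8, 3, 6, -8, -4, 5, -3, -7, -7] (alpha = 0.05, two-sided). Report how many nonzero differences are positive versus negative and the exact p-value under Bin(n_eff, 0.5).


Step 1: Discard zero differences. Original n = 11; n_eff = number of nonzero differences = 11.
Nonzero differences (with sign): -5, +1, -8, +3, +6, -8, -4, +5, -3, -7, -7
Step 2: Count signs: positive = 4, negative = 7.
Step 3: Under H0: P(positive) = 0.5, so the number of positives S ~ Bin(11, 0.5).
Step 4: Two-sided exact p-value = sum of Bin(11,0.5) probabilities at or below the observed probability = 0.548828.
Step 5: alpha = 0.05. fail to reject H0.

n_eff = 11, pos = 4, neg = 7, p = 0.548828, fail to reject H0.


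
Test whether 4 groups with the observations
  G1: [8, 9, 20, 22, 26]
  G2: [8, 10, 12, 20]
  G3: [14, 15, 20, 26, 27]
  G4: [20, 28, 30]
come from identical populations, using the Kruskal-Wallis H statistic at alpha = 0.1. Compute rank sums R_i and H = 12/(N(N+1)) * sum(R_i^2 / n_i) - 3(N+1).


Step 1: Combine all N = 17 observations and assign midranks.
sorted (value, group, rank): (8,G1,1.5), (8,G2,1.5), (9,G1,3), (10,G2,4), (12,G2,5), (14,G3,6), (15,G3,7), (20,G1,9.5), (20,G2,9.5), (20,G3,9.5), (20,G4,9.5), (22,G1,12), (26,G1,13.5), (26,G3,13.5), (27,G3,15), (28,G4,16), (30,G4,17)
Step 2: Sum ranks within each group.
R_1 = 39.5 (n_1 = 5)
R_2 = 20 (n_2 = 4)
R_3 = 51 (n_3 = 5)
R_4 = 42.5 (n_4 = 3)
Step 3: H = 12/(N(N+1)) * sum(R_i^2/n_i) - 3(N+1)
     = 12/(17*18) * (39.5^2/5 + 20^2/4 + 51^2/5 + 42.5^2/3) - 3*18
     = 0.039216 * 1534.33 - 54
     = 6.169935.
Step 4: Ties present; correction factor C = 1 - 72/(17^3 - 17) = 0.985294. Corrected H = 6.169935 / 0.985294 = 6.262023.
Step 5: Under H0, H ~ chi^2(3); p-value = 0.099535.
Step 6: alpha = 0.1. reject H0.

H = 6.2620, df = 3, p = 0.099535, reject H0.


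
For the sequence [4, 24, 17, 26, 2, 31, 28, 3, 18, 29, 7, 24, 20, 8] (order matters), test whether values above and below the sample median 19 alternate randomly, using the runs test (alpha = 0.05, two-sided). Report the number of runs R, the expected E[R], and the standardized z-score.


Step 1: Compute median = 19; label A = above, B = below.
Labels in order: BABABAABBABAAB  (n_A = 7, n_B = 7)
Step 2: Count runs R = 11.
Step 3: Under H0 (random ordering), E[R] = 2*n_A*n_B/(n_A+n_B) + 1 = 2*7*7/14 + 1 = 8.0000.
        Var[R] = 2*n_A*n_B*(2*n_A*n_B - n_A - n_B) / ((n_A+n_B)^2 * (n_A+n_B-1)) = 8232/2548 = 3.2308.
        SD[R] = 1.7974.
Step 4: Continuity-corrected z = (R - 0.5 - E[R]) / SD[R] = (11 - 0.5 - 8.0000) / 1.7974 = 1.3909.
Step 5: Two-sided p-value via normal approximation = 2*(1 - Phi(|z|)) = 0.164264.
Step 6: alpha = 0.05. fail to reject H0.

R = 11, z = 1.3909, p = 0.164264, fail to reject H0.


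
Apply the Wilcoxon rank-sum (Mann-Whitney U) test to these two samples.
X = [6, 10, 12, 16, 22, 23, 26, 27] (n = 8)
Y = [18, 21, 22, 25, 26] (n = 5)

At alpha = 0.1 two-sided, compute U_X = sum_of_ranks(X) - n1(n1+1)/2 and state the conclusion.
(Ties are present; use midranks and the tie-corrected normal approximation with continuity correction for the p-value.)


Step 1: Combine and sort all 13 observations; assign midranks.
sorted (value, group): (6,X), (10,X), (12,X), (16,X), (18,Y), (21,Y), (22,X), (22,Y), (23,X), (25,Y), (26,X), (26,Y), (27,X)
ranks: 6->1, 10->2, 12->3, 16->4, 18->5, 21->6, 22->7.5, 22->7.5, 23->9, 25->10, 26->11.5, 26->11.5, 27->13
Step 2: Rank sum for X: R1 = 1 + 2 + 3 + 4 + 7.5 + 9 + 11.5 + 13 = 51.
Step 3: U_X = R1 - n1(n1+1)/2 = 51 - 8*9/2 = 51 - 36 = 15.
       U_Y = n1*n2 - U_X = 40 - 15 = 25.
Step 4: Ties are present, so use the tie-corrected normal approximation (with continuity correction) for the p-value.
Step 5: p-value = 0.508901; compare to alpha = 0.1. fail to reject H0.

U_X = 15, p = 0.508901, fail to reject H0 at alpha = 0.1.


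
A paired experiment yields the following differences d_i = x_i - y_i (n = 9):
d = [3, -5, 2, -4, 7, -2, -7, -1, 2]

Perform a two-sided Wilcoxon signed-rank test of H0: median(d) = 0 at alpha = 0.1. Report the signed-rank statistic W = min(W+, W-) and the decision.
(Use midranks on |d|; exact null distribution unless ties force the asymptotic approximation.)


Step 1: Drop any zero differences (none here) and take |d_i|.
|d| = [3, 5, 2, 4, 7, 2, 7, 1, 2]
Step 2: Midrank |d_i| (ties get averaged ranks).
ranks: |3|->5, |5|->7, |2|->3, |4|->6, |7|->8.5, |2|->3, |7|->8.5, |1|->1, |2|->3
Step 3: Attach original signs; sum ranks with positive sign and with negative sign.
W+ = 5 + 3 + 8.5 + 3 = 19.5
W- = 7 + 6 + 3 + 8.5 + 1 = 25.5
(Check: W+ + W- = 45 should equal n(n+1)/2 = 45.)
Step 4: Test statistic W = min(W+, W-) = 19.5.
Step 5: Ties in |d|, so use the tie-corrected normal approximation.
        E[W] = n(n+1)/4 = 9*10/4 = 22.5.
        Tie groups: |d|=2 (t=3), |d|=7 (t=2); sum(t^3 - t) = 30.
        Var[W] = n(n+1)(2n+1)/24 - sum(t^3-t)/48 = 1710/24 - 30/48 = 70.625.
        z = (W - E[W]) / sqrt(Var[W]) = (19.5 - 22.5) / 8.4039 = -0.3570.
        Two-sided p = 2*Phi(z) = 0.721108.
Step 6: alpha = 0.1. fail to reject H0.

W+ = 19.5, W- = 25.5, W = min = 19.5, p = 0.721108, fail to reject H0.


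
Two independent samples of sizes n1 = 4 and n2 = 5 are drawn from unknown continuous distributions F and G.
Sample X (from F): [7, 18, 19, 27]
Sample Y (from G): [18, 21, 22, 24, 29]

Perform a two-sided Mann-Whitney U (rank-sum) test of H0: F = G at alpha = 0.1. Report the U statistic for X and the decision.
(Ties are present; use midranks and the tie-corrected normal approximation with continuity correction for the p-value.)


Step 1: Combine and sort all 9 observations; assign midranks.
sorted (value, group): (7,X), (18,X), (18,Y), (19,X), (21,Y), (22,Y), (24,Y), (27,X), (29,Y)
ranks: 7->1, 18->2.5, 18->2.5, 19->4, 21->5, 22->6, 24->7, 27->8, 29->9
Step 2: Rank sum for X: R1 = 1 + 2.5 + 4 + 8 = 15.5.
Step 3: U_X = R1 - n1(n1+1)/2 = 15.5 - 4*5/2 = 15.5 - 10 = 5.5.
       U_Y = n1*n2 - U_X = 20 - 5.5 = 14.5.
Step 4: Ties are present, so use the tie-corrected normal approximation (with continuity correction) for the p-value.
Step 5: p-value = 0.325163; compare to alpha = 0.1. fail to reject H0.

U_X = 5.5, p = 0.325163, fail to reject H0 at alpha = 0.1.


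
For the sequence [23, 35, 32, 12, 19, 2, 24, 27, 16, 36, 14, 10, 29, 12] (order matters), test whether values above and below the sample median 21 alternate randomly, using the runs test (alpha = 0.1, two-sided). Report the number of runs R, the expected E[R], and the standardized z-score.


Step 1: Compute median = 21; label A = above, B = below.
Labels in order: AAABBBAABABBAB  (n_A = 7, n_B = 7)
Step 2: Count runs R = 8.
Step 3: Under H0 (random ordering), E[R] = 2*n_A*n_B/(n_A+n_B) + 1 = 2*7*7/14 + 1 = 8.0000.
        Var[R] = 2*n_A*n_B*(2*n_A*n_B - n_A - n_B) / ((n_A+n_B)^2 * (n_A+n_B-1)) = 8232/2548 = 3.2308.
        SD[R] = 1.7974.
Step 4: R = E[R], so z = 0 with no continuity correction.
Step 5: Two-sided p-value via normal approximation = 2*(1 - Phi(|z|)) = 1.000000.
Step 6: alpha = 0.1. fail to reject H0.

R = 8, z = 0.0000, p = 1.000000, fail to reject H0.


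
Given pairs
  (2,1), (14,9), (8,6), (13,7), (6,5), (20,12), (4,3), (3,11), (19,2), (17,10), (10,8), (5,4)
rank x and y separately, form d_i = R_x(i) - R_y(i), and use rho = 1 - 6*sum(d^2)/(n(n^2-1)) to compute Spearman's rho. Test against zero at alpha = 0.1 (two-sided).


Step 1: Rank x and y separately (midranks; no ties here).
rank(x): 2->1, 14->9, 8->6, 13->8, 6->5, 20->12, 4->3, 3->2, 19->11, 17->10, 10->7, 5->4
rank(y): 1->1, 9->9, 6->6, 7->7, 5->5, 12->12, 3->3, 11->11, 2->2, 10->10, 8->8, 4->4
Step 2: d_i = R_x(i) - R_y(i); compute d_i^2.
  (1-1)^2=0, (9-9)^2=0, (6-6)^2=0, (8-7)^2=1, (5-5)^2=0, (12-12)^2=0, (3-3)^2=0, (2-11)^2=81, (11-2)^2=81, (10-10)^2=0, (7-8)^2=1, (4-4)^2=0
sum(d^2) = 164.
Step 3: rho = 1 - 6*164 / (12*(12^2 - 1)) = 1 - 984/1716 = 0.426573.
Step 4: Under H0, t = rho * sqrt((n-2)/(1-rho^2)) = 1.4914 ~ t(10).
Step 5: Two-sided p-value from the t-distribution with 10 df = 0.166700.
Step 6: alpha = 0.1. fail to reject H0.

rho = 0.4266, p = 0.166700, fail to reject H0 at alpha = 0.1.


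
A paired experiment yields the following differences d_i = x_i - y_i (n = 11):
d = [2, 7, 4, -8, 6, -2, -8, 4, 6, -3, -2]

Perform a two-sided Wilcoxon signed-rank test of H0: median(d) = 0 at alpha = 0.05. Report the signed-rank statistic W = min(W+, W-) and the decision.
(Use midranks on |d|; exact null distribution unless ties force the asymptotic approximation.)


Step 1: Drop any zero differences (none here) and take |d_i|.
|d| = [2, 7, 4, 8, 6, 2, 8, 4, 6, 3, 2]
Step 2: Midrank |d_i| (ties get averaged ranks).
ranks: |2|->2, |7|->9, |4|->5.5, |8|->10.5, |6|->7.5, |2|->2, |8|->10.5, |4|->5.5, |6|->7.5, |3|->4, |2|->2
Step 3: Attach original signs; sum ranks with positive sign and with negative sign.
W+ = 2 + 9 + 5.5 + 7.5 + 5.5 + 7.5 = 37
W- = 10.5 + 2 + 10.5 + 4 + 2 = 29
(Check: W+ + W- = 66 should equal n(n+1)/2 = 66.)
Step 4: Test statistic W = min(W+, W-) = 29.
Step 5: Ties in |d|, so use the tie-corrected normal approximation.
        E[W] = n(n+1)/4 = 11*12/4 = 33.
        Tie groups: |d|=2 (t=3), |d|=4 (t=2), |d|=6 (t=2), |d|=8 (t=2); sum(t^3 - t) = 42.
        Var[W] = n(n+1)(2n+1)/24 - sum(t^3-t)/48 = 3036/24 - 42/48 = 125.625.
        z = (W - E[W]) / sqrt(Var[W]) = (29 - 33) / 11.2083 = -0.3569.
        Two-sided p = 2*Phi(z) = 0.721182.
Step 6: alpha = 0.05. fail to reject H0.

W+ = 37, W- = 29, W = min = 29, p = 0.721182, fail to reject H0.


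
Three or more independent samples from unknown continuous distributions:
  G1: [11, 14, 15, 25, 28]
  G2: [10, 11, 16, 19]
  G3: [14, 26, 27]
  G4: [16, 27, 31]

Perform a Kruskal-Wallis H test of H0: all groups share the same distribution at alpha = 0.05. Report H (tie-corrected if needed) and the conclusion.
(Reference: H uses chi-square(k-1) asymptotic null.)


Step 1: Combine all N = 15 observations and assign midranks.
sorted (value, group, rank): (10,G2,1), (11,G1,2.5), (11,G2,2.5), (14,G1,4.5), (14,G3,4.5), (15,G1,6), (16,G2,7.5), (16,G4,7.5), (19,G2,9), (25,G1,10), (26,G3,11), (27,G3,12.5), (27,G4,12.5), (28,G1,14), (31,G4,15)
Step 2: Sum ranks within each group.
R_1 = 37 (n_1 = 5)
R_2 = 20 (n_2 = 4)
R_3 = 28 (n_3 = 3)
R_4 = 35 (n_4 = 3)
Step 3: H = 12/(N(N+1)) * sum(R_i^2/n_i) - 3(N+1)
     = 12/(15*16) * (37^2/5 + 20^2/4 + 28^2/3 + 35^2/3) - 3*16
     = 0.050000 * 1043.47 - 48
     = 4.173333.
Step 4: Ties present; correction factor C = 1 - 24/(15^3 - 15) = 0.992857. Corrected H = 4.173333 / 0.992857 = 4.203357.
Step 5: Under H0, H ~ chi^2(3); p-value = 0.240326.
Step 6: alpha = 0.05. fail to reject H0.

H = 4.2034, df = 3, p = 0.240326, fail to reject H0.
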